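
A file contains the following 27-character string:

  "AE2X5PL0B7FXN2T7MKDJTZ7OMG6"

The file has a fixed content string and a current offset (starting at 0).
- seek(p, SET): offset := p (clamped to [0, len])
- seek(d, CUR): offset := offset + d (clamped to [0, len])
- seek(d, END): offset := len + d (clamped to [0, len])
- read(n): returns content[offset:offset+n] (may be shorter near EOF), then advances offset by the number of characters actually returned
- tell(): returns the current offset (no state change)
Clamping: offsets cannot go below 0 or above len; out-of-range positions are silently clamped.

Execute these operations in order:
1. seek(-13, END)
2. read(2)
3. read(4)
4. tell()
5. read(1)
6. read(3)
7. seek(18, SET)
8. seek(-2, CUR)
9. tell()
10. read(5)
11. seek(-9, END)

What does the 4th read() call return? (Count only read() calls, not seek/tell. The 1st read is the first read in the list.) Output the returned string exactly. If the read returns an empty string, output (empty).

Answer: Z7O

Derivation:
After 1 (seek(-13, END)): offset=14
After 2 (read(2)): returned 'T7', offset=16
After 3 (read(4)): returned 'MKDJ', offset=20
After 4 (tell()): offset=20
After 5 (read(1)): returned 'T', offset=21
After 6 (read(3)): returned 'Z7O', offset=24
After 7 (seek(18, SET)): offset=18
After 8 (seek(-2, CUR)): offset=16
After 9 (tell()): offset=16
After 10 (read(5)): returned 'MKDJT', offset=21
After 11 (seek(-9, END)): offset=18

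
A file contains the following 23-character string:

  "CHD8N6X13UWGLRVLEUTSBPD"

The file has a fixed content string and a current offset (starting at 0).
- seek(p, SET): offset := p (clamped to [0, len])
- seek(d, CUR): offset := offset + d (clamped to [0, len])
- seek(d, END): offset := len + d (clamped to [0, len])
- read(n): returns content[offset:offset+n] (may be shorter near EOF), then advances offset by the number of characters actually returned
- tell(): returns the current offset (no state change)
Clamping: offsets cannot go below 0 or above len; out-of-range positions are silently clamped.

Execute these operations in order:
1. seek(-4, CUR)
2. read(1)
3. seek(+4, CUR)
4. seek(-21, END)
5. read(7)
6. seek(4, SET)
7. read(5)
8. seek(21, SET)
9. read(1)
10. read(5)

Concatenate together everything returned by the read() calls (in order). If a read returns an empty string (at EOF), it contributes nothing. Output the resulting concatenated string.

After 1 (seek(-4, CUR)): offset=0
After 2 (read(1)): returned 'C', offset=1
After 3 (seek(+4, CUR)): offset=5
After 4 (seek(-21, END)): offset=2
After 5 (read(7)): returned 'D8N6X13', offset=9
After 6 (seek(4, SET)): offset=4
After 7 (read(5)): returned 'N6X13', offset=9
After 8 (seek(21, SET)): offset=21
After 9 (read(1)): returned 'P', offset=22
After 10 (read(5)): returned 'D', offset=23

Answer: CD8N6X13N6X13PD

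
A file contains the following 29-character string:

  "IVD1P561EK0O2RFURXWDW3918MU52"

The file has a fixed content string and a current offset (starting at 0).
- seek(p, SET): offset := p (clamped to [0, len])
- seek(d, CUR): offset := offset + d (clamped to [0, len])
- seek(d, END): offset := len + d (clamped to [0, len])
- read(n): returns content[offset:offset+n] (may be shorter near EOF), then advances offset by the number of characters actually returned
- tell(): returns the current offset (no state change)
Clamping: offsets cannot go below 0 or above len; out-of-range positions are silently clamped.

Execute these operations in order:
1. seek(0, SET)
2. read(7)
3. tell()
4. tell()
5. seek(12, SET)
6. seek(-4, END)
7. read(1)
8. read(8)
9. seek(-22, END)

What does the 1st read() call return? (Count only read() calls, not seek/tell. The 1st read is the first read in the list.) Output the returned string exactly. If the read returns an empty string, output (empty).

Answer: IVD1P56

Derivation:
After 1 (seek(0, SET)): offset=0
After 2 (read(7)): returned 'IVD1P56', offset=7
After 3 (tell()): offset=7
After 4 (tell()): offset=7
After 5 (seek(12, SET)): offset=12
After 6 (seek(-4, END)): offset=25
After 7 (read(1)): returned 'M', offset=26
After 8 (read(8)): returned 'U52', offset=29
After 9 (seek(-22, END)): offset=7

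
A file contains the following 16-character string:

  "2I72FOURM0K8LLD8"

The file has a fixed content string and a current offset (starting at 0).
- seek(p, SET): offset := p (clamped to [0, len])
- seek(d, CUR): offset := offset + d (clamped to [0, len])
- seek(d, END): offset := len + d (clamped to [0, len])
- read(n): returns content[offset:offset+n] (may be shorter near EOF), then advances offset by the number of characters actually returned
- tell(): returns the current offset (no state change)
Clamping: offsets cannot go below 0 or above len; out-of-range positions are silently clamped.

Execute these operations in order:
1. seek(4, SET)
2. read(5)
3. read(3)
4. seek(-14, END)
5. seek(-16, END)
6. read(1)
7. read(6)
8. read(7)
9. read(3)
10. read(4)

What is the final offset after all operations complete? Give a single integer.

After 1 (seek(4, SET)): offset=4
After 2 (read(5)): returned 'FOURM', offset=9
After 3 (read(3)): returned '0K8', offset=12
After 4 (seek(-14, END)): offset=2
After 5 (seek(-16, END)): offset=0
After 6 (read(1)): returned '2', offset=1
After 7 (read(6)): returned 'I72FOU', offset=7
After 8 (read(7)): returned 'RM0K8LL', offset=14
After 9 (read(3)): returned 'D8', offset=16
After 10 (read(4)): returned '', offset=16

Answer: 16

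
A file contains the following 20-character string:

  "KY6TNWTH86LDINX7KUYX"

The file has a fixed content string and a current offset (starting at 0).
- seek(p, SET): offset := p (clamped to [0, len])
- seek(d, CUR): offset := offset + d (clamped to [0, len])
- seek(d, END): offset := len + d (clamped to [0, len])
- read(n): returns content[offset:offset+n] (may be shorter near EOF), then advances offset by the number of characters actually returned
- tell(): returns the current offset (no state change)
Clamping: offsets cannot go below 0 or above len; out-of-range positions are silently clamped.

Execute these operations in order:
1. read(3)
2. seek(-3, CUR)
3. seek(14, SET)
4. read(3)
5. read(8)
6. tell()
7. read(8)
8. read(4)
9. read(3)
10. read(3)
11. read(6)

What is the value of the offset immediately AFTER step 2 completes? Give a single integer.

After 1 (read(3)): returned 'KY6', offset=3
After 2 (seek(-3, CUR)): offset=0

Answer: 0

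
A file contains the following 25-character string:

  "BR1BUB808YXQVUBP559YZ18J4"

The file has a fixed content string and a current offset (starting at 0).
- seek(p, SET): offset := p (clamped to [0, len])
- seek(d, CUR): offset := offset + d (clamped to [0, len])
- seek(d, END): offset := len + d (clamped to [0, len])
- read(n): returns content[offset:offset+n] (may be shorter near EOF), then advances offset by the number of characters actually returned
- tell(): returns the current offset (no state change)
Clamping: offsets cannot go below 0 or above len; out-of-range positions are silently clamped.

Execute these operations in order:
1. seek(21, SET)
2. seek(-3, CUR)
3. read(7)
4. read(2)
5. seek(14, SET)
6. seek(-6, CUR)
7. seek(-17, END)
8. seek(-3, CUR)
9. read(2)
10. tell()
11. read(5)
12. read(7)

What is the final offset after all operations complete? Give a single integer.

After 1 (seek(21, SET)): offset=21
After 2 (seek(-3, CUR)): offset=18
After 3 (read(7)): returned '9YZ18J4', offset=25
After 4 (read(2)): returned '', offset=25
After 5 (seek(14, SET)): offset=14
After 6 (seek(-6, CUR)): offset=8
After 7 (seek(-17, END)): offset=8
After 8 (seek(-3, CUR)): offset=5
After 9 (read(2)): returned 'B8', offset=7
After 10 (tell()): offset=7
After 11 (read(5)): returned '08YXQ', offset=12
After 12 (read(7)): returned 'VUBP559', offset=19

Answer: 19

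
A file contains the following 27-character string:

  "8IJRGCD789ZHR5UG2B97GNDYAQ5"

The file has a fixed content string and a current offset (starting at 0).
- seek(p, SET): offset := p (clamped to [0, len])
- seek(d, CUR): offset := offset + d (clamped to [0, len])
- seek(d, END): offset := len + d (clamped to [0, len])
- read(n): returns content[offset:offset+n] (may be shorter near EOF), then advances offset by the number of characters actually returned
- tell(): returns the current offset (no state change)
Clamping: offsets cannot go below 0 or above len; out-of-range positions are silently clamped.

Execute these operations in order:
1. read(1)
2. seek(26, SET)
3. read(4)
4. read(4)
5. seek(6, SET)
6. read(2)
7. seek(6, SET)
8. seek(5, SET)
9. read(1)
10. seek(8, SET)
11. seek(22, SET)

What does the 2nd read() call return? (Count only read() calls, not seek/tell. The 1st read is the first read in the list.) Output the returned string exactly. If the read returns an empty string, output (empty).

Answer: 5

Derivation:
After 1 (read(1)): returned '8', offset=1
After 2 (seek(26, SET)): offset=26
After 3 (read(4)): returned '5', offset=27
After 4 (read(4)): returned '', offset=27
After 5 (seek(6, SET)): offset=6
After 6 (read(2)): returned 'D7', offset=8
After 7 (seek(6, SET)): offset=6
After 8 (seek(5, SET)): offset=5
After 9 (read(1)): returned 'C', offset=6
After 10 (seek(8, SET)): offset=8
After 11 (seek(22, SET)): offset=22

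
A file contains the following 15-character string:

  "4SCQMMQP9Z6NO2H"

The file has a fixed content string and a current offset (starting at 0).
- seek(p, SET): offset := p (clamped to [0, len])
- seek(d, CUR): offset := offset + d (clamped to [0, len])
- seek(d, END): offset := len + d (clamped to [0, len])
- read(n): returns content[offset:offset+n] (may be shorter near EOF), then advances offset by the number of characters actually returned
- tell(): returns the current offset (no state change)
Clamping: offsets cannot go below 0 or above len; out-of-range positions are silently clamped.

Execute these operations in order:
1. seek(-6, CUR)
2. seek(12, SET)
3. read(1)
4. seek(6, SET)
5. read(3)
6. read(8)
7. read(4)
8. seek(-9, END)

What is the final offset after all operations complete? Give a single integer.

Answer: 6

Derivation:
After 1 (seek(-6, CUR)): offset=0
After 2 (seek(12, SET)): offset=12
After 3 (read(1)): returned 'O', offset=13
After 4 (seek(6, SET)): offset=6
After 5 (read(3)): returned 'QP9', offset=9
After 6 (read(8)): returned 'Z6NO2H', offset=15
After 7 (read(4)): returned '', offset=15
After 8 (seek(-9, END)): offset=6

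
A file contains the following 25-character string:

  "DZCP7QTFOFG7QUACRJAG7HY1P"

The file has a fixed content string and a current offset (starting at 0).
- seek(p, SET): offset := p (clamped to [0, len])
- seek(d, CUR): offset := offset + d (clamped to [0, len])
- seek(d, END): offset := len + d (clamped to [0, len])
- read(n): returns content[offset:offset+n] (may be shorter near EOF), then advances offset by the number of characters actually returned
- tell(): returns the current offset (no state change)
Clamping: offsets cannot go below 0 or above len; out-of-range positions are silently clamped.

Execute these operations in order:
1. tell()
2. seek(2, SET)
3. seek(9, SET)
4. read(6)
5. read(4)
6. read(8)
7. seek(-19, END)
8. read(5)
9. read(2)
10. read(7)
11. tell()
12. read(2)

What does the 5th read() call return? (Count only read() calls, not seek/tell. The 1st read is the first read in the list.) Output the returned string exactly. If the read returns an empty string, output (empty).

Answer: 7Q

Derivation:
After 1 (tell()): offset=0
After 2 (seek(2, SET)): offset=2
After 3 (seek(9, SET)): offset=9
After 4 (read(6)): returned 'FG7QUA', offset=15
After 5 (read(4)): returned 'CRJA', offset=19
After 6 (read(8)): returned 'G7HY1P', offset=25
After 7 (seek(-19, END)): offset=6
After 8 (read(5)): returned 'TFOFG', offset=11
After 9 (read(2)): returned '7Q', offset=13
After 10 (read(7)): returned 'UACRJAG', offset=20
After 11 (tell()): offset=20
After 12 (read(2)): returned '7H', offset=22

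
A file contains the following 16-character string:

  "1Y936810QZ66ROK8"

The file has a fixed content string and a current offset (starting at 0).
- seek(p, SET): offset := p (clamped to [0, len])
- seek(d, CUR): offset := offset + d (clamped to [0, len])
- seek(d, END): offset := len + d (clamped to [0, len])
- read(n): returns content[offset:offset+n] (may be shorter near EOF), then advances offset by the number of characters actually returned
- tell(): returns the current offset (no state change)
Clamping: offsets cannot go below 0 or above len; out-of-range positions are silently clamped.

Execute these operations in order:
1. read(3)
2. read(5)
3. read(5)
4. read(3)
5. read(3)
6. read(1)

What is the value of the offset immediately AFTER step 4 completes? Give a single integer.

After 1 (read(3)): returned '1Y9', offset=3
After 2 (read(5)): returned '36810', offset=8
After 3 (read(5)): returned 'QZ66R', offset=13
After 4 (read(3)): returned 'OK8', offset=16

Answer: 16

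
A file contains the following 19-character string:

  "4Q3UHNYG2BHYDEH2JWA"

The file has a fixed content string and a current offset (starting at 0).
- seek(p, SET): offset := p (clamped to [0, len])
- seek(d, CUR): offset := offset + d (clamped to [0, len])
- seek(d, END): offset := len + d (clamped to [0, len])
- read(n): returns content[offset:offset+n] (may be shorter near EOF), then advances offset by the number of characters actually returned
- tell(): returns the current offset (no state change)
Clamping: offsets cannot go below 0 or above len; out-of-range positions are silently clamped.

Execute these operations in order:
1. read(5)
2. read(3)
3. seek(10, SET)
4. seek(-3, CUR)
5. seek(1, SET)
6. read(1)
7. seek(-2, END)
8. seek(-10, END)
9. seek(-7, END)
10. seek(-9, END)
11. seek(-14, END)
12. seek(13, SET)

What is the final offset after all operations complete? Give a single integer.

After 1 (read(5)): returned '4Q3UH', offset=5
After 2 (read(3)): returned 'NYG', offset=8
After 3 (seek(10, SET)): offset=10
After 4 (seek(-3, CUR)): offset=7
After 5 (seek(1, SET)): offset=1
After 6 (read(1)): returned 'Q', offset=2
After 7 (seek(-2, END)): offset=17
After 8 (seek(-10, END)): offset=9
After 9 (seek(-7, END)): offset=12
After 10 (seek(-9, END)): offset=10
After 11 (seek(-14, END)): offset=5
After 12 (seek(13, SET)): offset=13

Answer: 13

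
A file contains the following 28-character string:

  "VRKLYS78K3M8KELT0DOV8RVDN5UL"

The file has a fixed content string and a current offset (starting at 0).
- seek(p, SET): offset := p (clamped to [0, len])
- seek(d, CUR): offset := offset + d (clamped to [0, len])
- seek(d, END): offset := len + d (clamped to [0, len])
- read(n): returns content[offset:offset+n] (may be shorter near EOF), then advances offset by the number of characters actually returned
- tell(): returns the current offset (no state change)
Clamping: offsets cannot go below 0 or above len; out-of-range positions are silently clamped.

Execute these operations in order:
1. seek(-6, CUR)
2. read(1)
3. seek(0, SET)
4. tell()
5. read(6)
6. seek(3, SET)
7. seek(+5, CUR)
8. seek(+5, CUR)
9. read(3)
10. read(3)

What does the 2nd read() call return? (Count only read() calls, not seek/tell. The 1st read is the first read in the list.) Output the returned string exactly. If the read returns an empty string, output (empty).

Answer: VRKLYS

Derivation:
After 1 (seek(-6, CUR)): offset=0
After 2 (read(1)): returned 'V', offset=1
After 3 (seek(0, SET)): offset=0
After 4 (tell()): offset=0
After 5 (read(6)): returned 'VRKLYS', offset=6
After 6 (seek(3, SET)): offset=3
After 7 (seek(+5, CUR)): offset=8
After 8 (seek(+5, CUR)): offset=13
After 9 (read(3)): returned 'ELT', offset=16
After 10 (read(3)): returned '0DO', offset=19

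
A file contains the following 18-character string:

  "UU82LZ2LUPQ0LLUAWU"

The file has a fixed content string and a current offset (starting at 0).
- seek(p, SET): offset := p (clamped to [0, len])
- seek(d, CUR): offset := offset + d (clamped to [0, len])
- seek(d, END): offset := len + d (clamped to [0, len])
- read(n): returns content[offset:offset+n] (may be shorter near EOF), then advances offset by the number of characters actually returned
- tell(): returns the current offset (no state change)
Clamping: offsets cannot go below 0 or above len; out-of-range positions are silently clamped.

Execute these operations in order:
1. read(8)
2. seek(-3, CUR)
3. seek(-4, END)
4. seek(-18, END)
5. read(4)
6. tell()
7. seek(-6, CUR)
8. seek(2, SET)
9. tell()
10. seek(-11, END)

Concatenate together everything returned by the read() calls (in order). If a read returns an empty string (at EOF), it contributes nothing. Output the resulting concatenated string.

After 1 (read(8)): returned 'UU82LZ2L', offset=8
After 2 (seek(-3, CUR)): offset=5
After 3 (seek(-4, END)): offset=14
After 4 (seek(-18, END)): offset=0
After 5 (read(4)): returned 'UU82', offset=4
After 6 (tell()): offset=4
After 7 (seek(-6, CUR)): offset=0
After 8 (seek(2, SET)): offset=2
After 9 (tell()): offset=2
After 10 (seek(-11, END)): offset=7

Answer: UU82LZ2LUU82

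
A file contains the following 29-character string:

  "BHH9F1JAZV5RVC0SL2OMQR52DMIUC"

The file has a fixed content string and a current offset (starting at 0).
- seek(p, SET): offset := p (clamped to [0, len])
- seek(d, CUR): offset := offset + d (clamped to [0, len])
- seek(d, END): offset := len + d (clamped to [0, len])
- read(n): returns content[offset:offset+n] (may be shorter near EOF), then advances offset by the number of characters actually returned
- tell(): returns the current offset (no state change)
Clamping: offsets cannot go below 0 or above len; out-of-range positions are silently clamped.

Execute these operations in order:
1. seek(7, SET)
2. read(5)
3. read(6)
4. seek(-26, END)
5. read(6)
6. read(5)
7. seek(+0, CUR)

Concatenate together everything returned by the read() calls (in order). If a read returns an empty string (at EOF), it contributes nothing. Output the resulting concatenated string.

After 1 (seek(7, SET)): offset=7
After 2 (read(5)): returned 'AZV5R', offset=12
After 3 (read(6)): returned 'VC0SL2', offset=18
After 4 (seek(-26, END)): offset=3
After 5 (read(6)): returned '9F1JAZ', offset=9
After 6 (read(5)): returned 'V5RVC', offset=14
After 7 (seek(+0, CUR)): offset=14

Answer: AZV5RVC0SL29F1JAZV5RVC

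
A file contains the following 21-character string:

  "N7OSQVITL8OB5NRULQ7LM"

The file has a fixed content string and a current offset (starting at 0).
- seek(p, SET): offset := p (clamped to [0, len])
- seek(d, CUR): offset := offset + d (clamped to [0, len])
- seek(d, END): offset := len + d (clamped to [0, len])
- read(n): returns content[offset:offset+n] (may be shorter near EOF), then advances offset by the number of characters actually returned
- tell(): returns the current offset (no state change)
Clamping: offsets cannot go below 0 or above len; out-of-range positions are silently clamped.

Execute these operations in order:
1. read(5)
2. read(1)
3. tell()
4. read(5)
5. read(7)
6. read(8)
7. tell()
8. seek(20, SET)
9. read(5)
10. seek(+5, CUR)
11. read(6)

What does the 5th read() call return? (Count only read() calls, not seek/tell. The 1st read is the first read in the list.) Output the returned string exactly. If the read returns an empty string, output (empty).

After 1 (read(5)): returned 'N7OSQ', offset=5
After 2 (read(1)): returned 'V', offset=6
After 3 (tell()): offset=6
After 4 (read(5)): returned 'ITL8O', offset=11
After 5 (read(7)): returned 'B5NRULQ', offset=18
After 6 (read(8)): returned '7LM', offset=21
After 7 (tell()): offset=21
After 8 (seek(20, SET)): offset=20
After 9 (read(5)): returned 'M', offset=21
After 10 (seek(+5, CUR)): offset=21
After 11 (read(6)): returned '', offset=21

Answer: 7LM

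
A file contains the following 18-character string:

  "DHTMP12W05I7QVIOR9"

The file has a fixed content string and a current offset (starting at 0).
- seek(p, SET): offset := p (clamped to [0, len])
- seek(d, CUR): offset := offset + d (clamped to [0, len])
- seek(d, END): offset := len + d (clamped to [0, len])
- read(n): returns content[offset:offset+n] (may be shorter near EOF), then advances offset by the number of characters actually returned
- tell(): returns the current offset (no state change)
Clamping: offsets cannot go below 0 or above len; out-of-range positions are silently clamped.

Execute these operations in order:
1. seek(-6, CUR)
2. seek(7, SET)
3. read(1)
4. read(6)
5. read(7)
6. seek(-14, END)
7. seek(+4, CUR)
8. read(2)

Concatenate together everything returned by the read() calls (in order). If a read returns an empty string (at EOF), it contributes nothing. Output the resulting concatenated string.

Answer: W05I7QVIOR905

Derivation:
After 1 (seek(-6, CUR)): offset=0
After 2 (seek(7, SET)): offset=7
After 3 (read(1)): returned 'W', offset=8
After 4 (read(6)): returned '05I7QV', offset=14
After 5 (read(7)): returned 'IOR9', offset=18
After 6 (seek(-14, END)): offset=4
After 7 (seek(+4, CUR)): offset=8
After 8 (read(2)): returned '05', offset=10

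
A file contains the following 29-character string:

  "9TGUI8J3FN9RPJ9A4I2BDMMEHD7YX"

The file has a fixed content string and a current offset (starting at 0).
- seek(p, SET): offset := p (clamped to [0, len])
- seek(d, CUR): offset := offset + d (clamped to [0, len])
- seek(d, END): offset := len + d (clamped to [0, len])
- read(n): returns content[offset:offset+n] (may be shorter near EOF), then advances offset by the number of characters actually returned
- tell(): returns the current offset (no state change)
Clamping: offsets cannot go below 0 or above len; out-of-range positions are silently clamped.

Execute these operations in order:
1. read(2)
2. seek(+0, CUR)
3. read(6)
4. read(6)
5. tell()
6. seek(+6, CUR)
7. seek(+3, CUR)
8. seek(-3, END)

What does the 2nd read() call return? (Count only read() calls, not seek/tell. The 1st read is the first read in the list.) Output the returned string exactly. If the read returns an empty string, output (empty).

After 1 (read(2)): returned '9T', offset=2
After 2 (seek(+0, CUR)): offset=2
After 3 (read(6)): returned 'GUI8J3', offset=8
After 4 (read(6)): returned 'FN9RPJ', offset=14
After 5 (tell()): offset=14
After 6 (seek(+6, CUR)): offset=20
After 7 (seek(+3, CUR)): offset=23
After 8 (seek(-3, END)): offset=26

Answer: GUI8J3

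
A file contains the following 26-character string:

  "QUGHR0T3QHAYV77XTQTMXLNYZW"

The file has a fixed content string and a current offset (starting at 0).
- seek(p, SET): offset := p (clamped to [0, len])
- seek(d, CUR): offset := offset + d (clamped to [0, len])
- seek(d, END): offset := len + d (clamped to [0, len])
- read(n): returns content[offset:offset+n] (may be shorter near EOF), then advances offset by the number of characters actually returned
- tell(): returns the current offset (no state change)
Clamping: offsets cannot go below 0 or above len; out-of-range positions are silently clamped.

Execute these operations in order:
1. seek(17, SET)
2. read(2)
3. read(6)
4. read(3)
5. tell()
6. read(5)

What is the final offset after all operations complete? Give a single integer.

After 1 (seek(17, SET)): offset=17
After 2 (read(2)): returned 'QT', offset=19
After 3 (read(6)): returned 'MXLNYZ', offset=25
After 4 (read(3)): returned 'W', offset=26
After 5 (tell()): offset=26
After 6 (read(5)): returned '', offset=26

Answer: 26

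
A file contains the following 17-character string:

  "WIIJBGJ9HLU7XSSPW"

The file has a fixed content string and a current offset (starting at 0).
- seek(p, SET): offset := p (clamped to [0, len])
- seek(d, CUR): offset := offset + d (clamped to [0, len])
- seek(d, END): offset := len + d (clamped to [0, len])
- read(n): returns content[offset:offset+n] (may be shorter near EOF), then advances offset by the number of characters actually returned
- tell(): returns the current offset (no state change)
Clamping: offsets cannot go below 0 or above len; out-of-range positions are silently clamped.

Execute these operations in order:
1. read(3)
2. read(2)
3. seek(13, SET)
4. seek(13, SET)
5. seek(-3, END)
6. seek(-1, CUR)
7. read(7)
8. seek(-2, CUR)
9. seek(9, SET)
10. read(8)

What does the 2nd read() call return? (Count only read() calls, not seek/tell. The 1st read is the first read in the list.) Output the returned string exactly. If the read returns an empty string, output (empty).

Answer: JB

Derivation:
After 1 (read(3)): returned 'WII', offset=3
After 2 (read(2)): returned 'JB', offset=5
After 3 (seek(13, SET)): offset=13
After 4 (seek(13, SET)): offset=13
After 5 (seek(-3, END)): offset=14
After 6 (seek(-1, CUR)): offset=13
After 7 (read(7)): returned 'SSPW', offset=17
After 8 (seek(-2, CUR)): offset=15
After 9 (seek(9, SET)): offset=9
After 10 (read(8)): returned 'LU7XSSPW', offset=17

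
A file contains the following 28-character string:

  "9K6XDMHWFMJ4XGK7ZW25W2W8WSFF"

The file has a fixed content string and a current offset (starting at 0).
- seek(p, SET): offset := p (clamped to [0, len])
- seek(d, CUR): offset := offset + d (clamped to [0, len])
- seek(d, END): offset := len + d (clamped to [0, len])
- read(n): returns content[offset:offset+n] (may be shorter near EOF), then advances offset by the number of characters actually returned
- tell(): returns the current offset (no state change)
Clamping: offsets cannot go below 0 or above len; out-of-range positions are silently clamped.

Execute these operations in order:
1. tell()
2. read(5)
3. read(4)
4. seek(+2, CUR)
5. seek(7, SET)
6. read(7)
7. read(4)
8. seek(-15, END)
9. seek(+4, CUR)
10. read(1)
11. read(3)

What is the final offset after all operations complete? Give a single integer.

After 1 (tell()): offset=0
After 2 (read(5)): returned '9K6XD', offset=5
After 3 (read(4)): returned 'MHWF', offset=9
After 4 (seek(+2, CUR)): offset=11
After 5 (seek(7, SET)): offset=7
After 6 (read(7)): returned 'WFMJ4XG', offset=14
After 7 (read(4)): returned 'K7ZW', offset=18
After 8 (seek(-15, END)): offset=13
After 9 (seek(+4, CUR)): offset=17
After 10 (read(1)): returned 'W', offset=18
After 11 (read(3)): returned '25W', offset=21

Answer: 21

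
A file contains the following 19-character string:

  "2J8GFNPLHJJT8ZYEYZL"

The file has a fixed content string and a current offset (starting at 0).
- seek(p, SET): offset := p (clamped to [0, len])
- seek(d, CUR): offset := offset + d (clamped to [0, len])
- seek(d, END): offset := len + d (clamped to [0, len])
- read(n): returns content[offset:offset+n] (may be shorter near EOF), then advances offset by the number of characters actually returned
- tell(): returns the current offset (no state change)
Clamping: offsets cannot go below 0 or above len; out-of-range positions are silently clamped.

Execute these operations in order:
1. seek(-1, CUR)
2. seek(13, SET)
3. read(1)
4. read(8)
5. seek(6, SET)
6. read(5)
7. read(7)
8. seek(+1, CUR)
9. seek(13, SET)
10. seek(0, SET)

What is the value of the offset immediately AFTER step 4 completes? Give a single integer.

After 1 (seek(-1, CUR)): offset=0
After 2 (seek(13, SET)): offset=13
After 3 (read(1)): returned 'Z', offset=14
After 4 (read(8)): returned 'YEYZL', offset=19

Answer: 19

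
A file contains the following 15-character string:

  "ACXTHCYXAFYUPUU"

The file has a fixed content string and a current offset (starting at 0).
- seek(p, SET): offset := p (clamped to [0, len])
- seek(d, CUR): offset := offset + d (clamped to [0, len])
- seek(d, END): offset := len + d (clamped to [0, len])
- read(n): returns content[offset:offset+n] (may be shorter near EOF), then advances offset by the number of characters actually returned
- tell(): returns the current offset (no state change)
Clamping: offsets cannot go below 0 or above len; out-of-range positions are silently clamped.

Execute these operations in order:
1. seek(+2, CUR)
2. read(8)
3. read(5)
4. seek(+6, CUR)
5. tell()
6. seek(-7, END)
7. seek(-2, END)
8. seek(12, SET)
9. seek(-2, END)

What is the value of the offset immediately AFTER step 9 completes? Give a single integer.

Answer: 13

Derivation:
After 1 (seek(+2, CUR)): offset=2
After 2 (read(8)): returned 'XTHCYXAF', offset=10
After 3 (read(5)): returned 'YUPUU', offset=15
After 4 (seek(+6, CUR)): offset=15
After 5 (tell()): offset=15
After 6 (seek(-7, END)): offset=8
After 7 (seek(-2, END)): offset=13
After 8 (seek(12, SET)): offset=12
After 9 (seek(-2, END)): offset=13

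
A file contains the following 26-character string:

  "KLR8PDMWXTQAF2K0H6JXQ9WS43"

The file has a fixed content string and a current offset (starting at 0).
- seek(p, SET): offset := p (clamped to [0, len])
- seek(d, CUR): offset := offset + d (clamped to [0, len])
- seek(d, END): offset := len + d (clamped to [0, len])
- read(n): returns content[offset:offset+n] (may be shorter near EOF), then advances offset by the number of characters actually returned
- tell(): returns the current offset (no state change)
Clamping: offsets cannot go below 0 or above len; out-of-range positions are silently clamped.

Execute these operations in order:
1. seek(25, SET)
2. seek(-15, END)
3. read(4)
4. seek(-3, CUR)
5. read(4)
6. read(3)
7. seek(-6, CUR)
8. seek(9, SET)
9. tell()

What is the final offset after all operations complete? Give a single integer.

Answer: 9

Derivation:
After 1 (seek(25, SET)): offset=25
After 2 (seek(-15, END)): offset=11
After 3 (read(4)): returned 'AF2K', offset=15
After 4 (seek(-3, CUR)): offset=12
After 5 (read(4)): returned 'F2K0', offset=16
After 6 (read(3)): returned 'H6J', offset=19
After 7 (seek(-6, CUR)): offset=13
After 8 (seek(9, SET)): offset=9
After 9 (tell()): offset=9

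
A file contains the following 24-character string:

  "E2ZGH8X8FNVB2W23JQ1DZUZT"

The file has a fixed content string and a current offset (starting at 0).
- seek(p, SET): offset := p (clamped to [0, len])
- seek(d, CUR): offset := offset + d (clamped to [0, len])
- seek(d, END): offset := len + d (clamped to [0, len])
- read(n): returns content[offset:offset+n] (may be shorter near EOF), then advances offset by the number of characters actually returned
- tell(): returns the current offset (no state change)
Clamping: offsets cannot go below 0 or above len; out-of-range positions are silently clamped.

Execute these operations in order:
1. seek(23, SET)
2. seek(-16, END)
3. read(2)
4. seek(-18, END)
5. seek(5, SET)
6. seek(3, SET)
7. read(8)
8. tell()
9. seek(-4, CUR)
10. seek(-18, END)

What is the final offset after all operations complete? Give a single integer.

After 1 (seek(23, SET)): offset=23
After 2 (seek(-16, END)): offset=8
After 3 (read(2)): returned 'FN', offset=10
After 4 (seek(-18, END)): offset=6
After 5 (seek(5, SET)): offset=5
After 6 (seek(3, SET)): offset=3
After 7 (read(8)): returned 'GH8X8FNV', offset=11
After 8 (tell()): offset=11
After 9 (seek(-4, CUR)): offset=7
After 10 (seek(-18, END)): offset=6

Answer: 6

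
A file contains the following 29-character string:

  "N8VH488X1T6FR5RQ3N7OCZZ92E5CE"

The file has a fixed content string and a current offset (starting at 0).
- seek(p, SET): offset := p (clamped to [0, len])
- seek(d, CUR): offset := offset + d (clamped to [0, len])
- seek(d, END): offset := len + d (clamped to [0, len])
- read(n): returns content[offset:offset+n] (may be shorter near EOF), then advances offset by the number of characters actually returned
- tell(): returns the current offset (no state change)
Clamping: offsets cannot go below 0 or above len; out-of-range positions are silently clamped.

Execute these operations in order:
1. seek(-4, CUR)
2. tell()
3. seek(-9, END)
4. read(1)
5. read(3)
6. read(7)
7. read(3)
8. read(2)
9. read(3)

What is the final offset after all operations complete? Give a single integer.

Answer: 29

Derivation:
After 1 (seek(-4, CUR)): offset=0
After 2 (tell()): offset=0
After 3 (seek(-9, END)): offset=20
After 4 (read(1)): returned 'C', offset=21
After 5 (read(3)): returned 'ZZ9', offset=24
After 6 (read(7)): returned '2E5CE', offset=29
After 7 (read(3)): returned '', offset=29
After 8 (read(2)): returned '', offset=29
After 9 (read(3)): returned '', offset=29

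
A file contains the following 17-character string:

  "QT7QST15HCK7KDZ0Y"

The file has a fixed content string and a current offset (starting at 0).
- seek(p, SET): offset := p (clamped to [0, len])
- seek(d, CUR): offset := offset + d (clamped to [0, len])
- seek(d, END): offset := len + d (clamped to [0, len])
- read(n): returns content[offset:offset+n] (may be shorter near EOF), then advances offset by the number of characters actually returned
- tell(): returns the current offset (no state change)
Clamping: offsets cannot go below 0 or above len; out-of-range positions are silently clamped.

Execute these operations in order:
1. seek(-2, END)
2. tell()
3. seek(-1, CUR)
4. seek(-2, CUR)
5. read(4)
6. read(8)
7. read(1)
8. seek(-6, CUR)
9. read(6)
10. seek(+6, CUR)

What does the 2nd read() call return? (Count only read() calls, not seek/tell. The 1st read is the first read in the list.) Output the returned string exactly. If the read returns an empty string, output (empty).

After 1 (seek(-2, END)): offset=15
After 2 (tell()): offset=15
After 3 (seek(-1, CUR)): offset=14
After 4 (seek(-2, CUR)): offset=12
After 5 (read(4)): returned 'KDZ0', offset=16
After 6 (read(8)): returned 'Y', offset=17
After 7 (read(1)): returned '', offset=17
After 8 (seek(-6, CUR)): offset=11
After 9 (read(6)): returned '7KDZ0Y', offset=17
After 10 (seek(+6, CUR)): offset=17

Answer: Y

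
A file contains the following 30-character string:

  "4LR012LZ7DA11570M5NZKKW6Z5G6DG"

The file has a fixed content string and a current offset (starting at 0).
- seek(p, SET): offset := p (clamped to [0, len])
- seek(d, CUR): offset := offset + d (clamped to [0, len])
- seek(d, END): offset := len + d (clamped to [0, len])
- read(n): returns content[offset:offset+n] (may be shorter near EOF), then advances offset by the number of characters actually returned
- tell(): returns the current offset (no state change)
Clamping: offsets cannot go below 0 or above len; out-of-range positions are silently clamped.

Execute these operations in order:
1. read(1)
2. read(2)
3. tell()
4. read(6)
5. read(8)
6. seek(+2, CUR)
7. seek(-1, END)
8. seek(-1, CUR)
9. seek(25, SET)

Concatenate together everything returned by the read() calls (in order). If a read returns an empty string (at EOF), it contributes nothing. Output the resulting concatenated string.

After 1 (read(1)): returned '4', offset=1
After 2 (read(2)): returned 'LR', offset=3
After 3 (tell()): offset=3
After 4 (read(6)): returned '012LZ7', offset=9
After 5 (read(8)): returned 'DA11570M', offset=17
After 6 (seek(+2, CUR)): offset=19
After 7 (seek(-1, END)): offset=29
After 8 (seek(-1, CUR)): offset=28
After 9 (seek(25, SET)): offset=25

Answer: 4LR012LZ7DA11570M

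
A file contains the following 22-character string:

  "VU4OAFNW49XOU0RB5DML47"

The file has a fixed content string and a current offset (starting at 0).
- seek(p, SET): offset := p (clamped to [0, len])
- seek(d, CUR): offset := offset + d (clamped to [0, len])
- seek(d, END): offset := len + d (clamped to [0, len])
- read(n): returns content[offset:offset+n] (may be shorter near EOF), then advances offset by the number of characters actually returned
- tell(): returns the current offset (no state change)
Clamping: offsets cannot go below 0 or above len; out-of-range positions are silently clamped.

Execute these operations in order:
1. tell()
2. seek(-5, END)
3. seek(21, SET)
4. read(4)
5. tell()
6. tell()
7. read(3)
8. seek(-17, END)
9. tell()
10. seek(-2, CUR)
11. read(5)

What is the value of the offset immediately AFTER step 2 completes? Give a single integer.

After 1 (tell()): offset=0
After 2 (seek(-5, END)): offset=17

Answer: 17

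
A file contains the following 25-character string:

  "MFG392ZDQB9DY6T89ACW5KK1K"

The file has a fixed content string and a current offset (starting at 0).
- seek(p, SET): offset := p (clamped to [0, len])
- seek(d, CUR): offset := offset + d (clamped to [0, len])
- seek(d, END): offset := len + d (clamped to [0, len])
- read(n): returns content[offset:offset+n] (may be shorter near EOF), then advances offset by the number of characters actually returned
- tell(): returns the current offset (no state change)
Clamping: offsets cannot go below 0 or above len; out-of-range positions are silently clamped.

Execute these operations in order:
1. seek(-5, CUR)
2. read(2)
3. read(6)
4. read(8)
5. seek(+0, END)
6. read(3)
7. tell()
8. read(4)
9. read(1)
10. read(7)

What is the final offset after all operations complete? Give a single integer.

Answer: 25

Derivation:
After 1 (seek(-5, CUR)): offset=0
After 2 (read(2)): returned 'MF', offset=2
After 3 (read(6)): returned 'G392ZD', offset=8
After 4 (read(8)): returned 'QB9DY6T8', offset=16
After 5 (seek(+0, END)): offset=25
After 6 (read(3)): returned '', offset=25
After 7 (tell()): offset=25
After 8 (read(4)): returned '', offset=25
After 9 (read(1)): returned '', offset=25
After 10 (read(7)): returned '', offset=25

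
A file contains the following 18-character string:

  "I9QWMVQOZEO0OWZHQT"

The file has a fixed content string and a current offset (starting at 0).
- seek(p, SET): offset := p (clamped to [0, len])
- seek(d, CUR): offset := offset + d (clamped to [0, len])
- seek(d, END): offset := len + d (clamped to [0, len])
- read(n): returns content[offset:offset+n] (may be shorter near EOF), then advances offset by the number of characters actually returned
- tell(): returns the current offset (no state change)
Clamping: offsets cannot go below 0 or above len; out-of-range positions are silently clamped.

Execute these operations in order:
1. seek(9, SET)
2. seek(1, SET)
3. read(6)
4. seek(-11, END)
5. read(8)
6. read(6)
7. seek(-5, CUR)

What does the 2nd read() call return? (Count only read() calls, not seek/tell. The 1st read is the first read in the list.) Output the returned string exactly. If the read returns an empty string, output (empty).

Answer: OZEO0OWZ

Derivation:
After 1 (seek(9, SET)): offset=9
After 2 (seek(1, SET)): offset=1
After 3 (read(6)): returned '9QWMVQ', offset=7
After 4 (seek(-11, END)): offset=7
After 5 (read(8)): returned 'OZEO0OWZ', offset=15
After 6 (read(6)): returned 'HQT', offset=18
After 7 (seek(-5, CUR)): offset=13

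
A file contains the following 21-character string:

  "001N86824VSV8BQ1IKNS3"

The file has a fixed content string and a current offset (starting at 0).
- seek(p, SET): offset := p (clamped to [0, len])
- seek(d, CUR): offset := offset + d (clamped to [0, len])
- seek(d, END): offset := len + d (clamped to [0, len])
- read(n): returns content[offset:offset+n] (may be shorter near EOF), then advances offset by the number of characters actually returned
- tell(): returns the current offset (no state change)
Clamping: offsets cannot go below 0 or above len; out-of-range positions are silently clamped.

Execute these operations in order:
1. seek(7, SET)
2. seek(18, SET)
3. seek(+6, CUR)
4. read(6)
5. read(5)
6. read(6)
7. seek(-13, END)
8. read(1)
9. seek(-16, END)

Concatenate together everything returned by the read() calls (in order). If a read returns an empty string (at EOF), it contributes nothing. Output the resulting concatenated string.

Answer: 4

Derivation:
After 1 (seek(7, SET)): offset=7
After 2 (seek(18, SET)): offset=18
After 3 (seek(+6, CUR)): offset=21
After 4 (read(6)): returned '', offset=21
After 5 (read(5)): returned '', offset=21
After 6 (read(6)): returned '', offset=21
After 7 (seek(-13, END)): offset=8
After 8 (read(1)): returned '4', offset=9
After 9 (seek(-16, END)): offset=5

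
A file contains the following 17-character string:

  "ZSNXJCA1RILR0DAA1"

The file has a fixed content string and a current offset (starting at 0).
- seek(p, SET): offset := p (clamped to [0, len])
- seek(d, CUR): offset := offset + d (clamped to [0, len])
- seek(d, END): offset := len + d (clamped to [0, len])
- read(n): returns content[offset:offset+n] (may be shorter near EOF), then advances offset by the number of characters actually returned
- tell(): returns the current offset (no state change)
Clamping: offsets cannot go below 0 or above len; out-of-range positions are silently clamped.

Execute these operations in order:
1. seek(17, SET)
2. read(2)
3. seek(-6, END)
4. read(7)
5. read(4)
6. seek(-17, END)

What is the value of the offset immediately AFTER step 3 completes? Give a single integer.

Answer: 11

Derivation:
After 1 (seek(17, SET)): offset=17
After 2 (read(2)): returned '', offset=17
After 3 (seek(-6, END)): offset=11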